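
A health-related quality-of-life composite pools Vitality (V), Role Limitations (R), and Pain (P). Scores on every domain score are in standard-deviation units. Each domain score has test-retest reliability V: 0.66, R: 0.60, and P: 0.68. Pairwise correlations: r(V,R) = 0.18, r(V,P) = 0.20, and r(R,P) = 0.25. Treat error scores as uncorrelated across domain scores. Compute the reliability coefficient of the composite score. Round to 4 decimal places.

0.7512

Var(V+R+P) = 3 + 2·[0.18 + 0.20 + 0.25] = 3 + 1.26 = 4.26.
Under uncorrelated errors the observed covariances equal the true-score covariances, so only the own-variance terms attenuate.
True-score variance = [0.66 + 0.60 + 0.68] + 1.26 = 1.94 + 1.26 = 3.2.
Reliability = 3.2 / 4.26 = 0.7512.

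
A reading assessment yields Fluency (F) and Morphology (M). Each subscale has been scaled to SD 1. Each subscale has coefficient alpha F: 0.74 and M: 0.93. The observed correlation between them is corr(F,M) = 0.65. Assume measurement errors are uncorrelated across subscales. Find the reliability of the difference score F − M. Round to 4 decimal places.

0.5286

Var(F−M) = 1 + 1 − 2·0.65 = 2 − 1.3 = 0.7.
With uncorrelated errors the cross-covariances are all true-score covariance, so they carry over unchanged; only the diagonal terms shrink to ρᵢσᵢ².
True-score variance = [0.74 + 0.93] − 1.3 = 1.67 − 1.3 = 0.37.
Reliability = 0.37 / 0.7 = 0.5286.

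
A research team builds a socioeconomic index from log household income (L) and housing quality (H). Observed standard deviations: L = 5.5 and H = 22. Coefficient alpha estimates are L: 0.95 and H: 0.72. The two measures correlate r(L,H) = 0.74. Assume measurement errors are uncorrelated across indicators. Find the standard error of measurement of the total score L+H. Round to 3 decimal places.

11.706

Var(total) = 514.25 + 179.08 = 693.33.
True-score variance = 377.217 + 179.08 = 556.297, so reliability = 0.8024.
Error variance = 693.33 − 556.297 = 137.033; SEM = √137.033 = 11.706.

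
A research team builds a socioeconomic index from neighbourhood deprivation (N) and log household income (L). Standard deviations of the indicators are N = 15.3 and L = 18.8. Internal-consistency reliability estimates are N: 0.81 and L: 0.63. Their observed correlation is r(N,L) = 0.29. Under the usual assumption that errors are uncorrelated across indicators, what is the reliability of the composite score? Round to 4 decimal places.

Var(N+L) = 15.3² + 18.8² + 2·[15.3·18.8·0.29] = 587.53 + 166.831 = 754.361.
With uncorrelated errors the cross-covariances are all true-score covariance, so they carry over unchanged; only the diagonal terms shrink to ρᵢσᵢ².
True-score variance = [15.3²·0.81 + 18.8²·0.63] + 166.831 = 412.28 + 166.831 = 579.111.
Reliability = 579.111 / 754.361 = 0.7677.

0.7677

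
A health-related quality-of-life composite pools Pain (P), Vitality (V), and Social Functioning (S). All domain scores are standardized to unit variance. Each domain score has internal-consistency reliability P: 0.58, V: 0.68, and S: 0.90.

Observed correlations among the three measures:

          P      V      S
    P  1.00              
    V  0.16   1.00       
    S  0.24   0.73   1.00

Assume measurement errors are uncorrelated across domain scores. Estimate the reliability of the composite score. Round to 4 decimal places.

0.8403

Var(P+V+S) = 3 + 2·[0.16 + 0.24 + 0.73] = 3 + 2.26 = 5.26.
With uncorrelated errors the cross-covariances are all true-score covariance, so they carry over unchanged; only the diagonal terms shrink to ρᵢσᵢ².
True-score variance = [0.58 + 0.68 + 0.90] + 2.26 = 2.16 + 2.26 = 4.42.
Reliability = 4.42 / 5.26 = 0.8403.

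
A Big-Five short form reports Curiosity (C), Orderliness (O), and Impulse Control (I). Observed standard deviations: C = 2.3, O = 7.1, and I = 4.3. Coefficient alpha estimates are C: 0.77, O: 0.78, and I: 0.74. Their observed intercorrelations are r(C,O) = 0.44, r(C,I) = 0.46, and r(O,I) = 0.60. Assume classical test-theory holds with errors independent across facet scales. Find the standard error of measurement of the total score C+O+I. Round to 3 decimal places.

4.137

Var(total) = 74.19 + 60.1052 = 134.295.
True-score variance = 57.0757 + 60.1052 = 117.181, so reliability = 0.8726.
Error variance = 134.295 − 117.181 = 17.1143; SEM = √17.1143 = 4.137.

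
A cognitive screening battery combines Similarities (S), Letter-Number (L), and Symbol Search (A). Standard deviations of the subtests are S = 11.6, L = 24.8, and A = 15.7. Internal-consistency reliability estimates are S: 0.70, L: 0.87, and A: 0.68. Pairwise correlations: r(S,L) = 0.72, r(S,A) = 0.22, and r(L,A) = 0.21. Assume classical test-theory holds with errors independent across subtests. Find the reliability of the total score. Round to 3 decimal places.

Var(S+L+A) = 11.6² + 24.8² + 15.7² + 2·[11.6·24.8·0.72 + 11.6·15.7·0.22 + 24.8·15.7·0.21] = 996.09 + 657.923 = 1654.01.
Because errors are independent across components, Cov(Tᵢ,Tⱼ) = Cov(Xᵢ,Xⱼ); the off-diagonal part of the true-score variance is the same as above.
True-score variance = [11.6²·0.70 + 24.8²·0.87 + 15.7²·0.68] + 657.923 = 796.89 + 657.923 = 1454.81.
Reliability = 1454.81 / 1654.01 = 0.880.

0.880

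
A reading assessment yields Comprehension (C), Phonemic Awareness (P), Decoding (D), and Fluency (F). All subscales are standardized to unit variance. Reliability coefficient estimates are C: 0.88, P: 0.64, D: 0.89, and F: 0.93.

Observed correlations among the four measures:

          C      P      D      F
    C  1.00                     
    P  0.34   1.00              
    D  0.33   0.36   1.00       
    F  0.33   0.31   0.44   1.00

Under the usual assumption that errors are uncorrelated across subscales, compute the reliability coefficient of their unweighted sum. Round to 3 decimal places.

Var(C+P+D+F) = 4 + 2·[0.34 + 0.33 + 0.33 + 0.36 + 0.31 + 0.44] = 4 + 4.22 = 8.22.
Under uncorrelated errors the observed covariances equal the true-score covariances, so only the own-variance terms attenuate.
True-score variance = [0.88 + 0.64 + 0.89 + 0.93] + 4.22 = 3.34 + 4.22 = 7.56.
Reliability = 7.56 / 8.22 = 0.920.

0.920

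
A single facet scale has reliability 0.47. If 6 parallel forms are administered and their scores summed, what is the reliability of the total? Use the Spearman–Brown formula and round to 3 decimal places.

ρ_k = kρ / (1 + (k−1)ρ) = 6·0.47 / (1 + 5·0.47) = 2.820 / 3.350 = 0.842.

0.842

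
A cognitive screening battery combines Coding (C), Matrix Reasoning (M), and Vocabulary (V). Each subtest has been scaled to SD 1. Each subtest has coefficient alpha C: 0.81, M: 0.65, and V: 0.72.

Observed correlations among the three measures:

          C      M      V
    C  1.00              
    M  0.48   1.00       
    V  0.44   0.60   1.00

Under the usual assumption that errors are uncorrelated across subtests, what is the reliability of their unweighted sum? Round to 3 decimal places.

0.864

Var(C+M+V) = 3 + 2·[0.48 + 0.44 + 0.60] = 3 + 3.04 = 6.04.
Because errors are independent across components, Cov(Tᵢ,Tⱼ) = Cov(Xᵢ,Xⱼ); the off-diagonal part of the true-score variance is the same as above.
True-score variance = [0.81 + 0.65 + 0.72] + 3.04 = 2.18 + 3.04 = 5.22.
Reliability = 5.22 / 6.04 = 0.864.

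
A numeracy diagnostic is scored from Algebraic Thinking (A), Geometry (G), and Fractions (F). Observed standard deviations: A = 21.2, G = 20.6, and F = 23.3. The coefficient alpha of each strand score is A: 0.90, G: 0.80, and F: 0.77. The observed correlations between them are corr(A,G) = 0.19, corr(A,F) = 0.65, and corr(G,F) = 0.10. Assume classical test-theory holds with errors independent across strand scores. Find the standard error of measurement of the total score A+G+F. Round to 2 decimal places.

Var(total) = 1416.69 + 904.098 = 2320.79.
True-score variance = 1162.01 + 904.098 = 2066.11, so reliability = 0.8903.
Error variance = 2320.79 − 2066.11 = 254.681; SEM = √254.681 = 15.96.

15.96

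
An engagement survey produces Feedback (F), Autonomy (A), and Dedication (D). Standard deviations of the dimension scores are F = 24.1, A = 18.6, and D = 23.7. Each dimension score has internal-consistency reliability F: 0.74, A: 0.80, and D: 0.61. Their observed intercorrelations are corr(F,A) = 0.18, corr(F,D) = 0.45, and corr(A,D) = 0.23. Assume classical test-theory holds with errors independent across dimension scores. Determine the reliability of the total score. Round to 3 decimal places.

0.814

Var(F+A+D) = 24.1² + 18.6² + 23.7² + 2·[24.1·18.6·0.18 + 24.1·23.7·0.45 + 18.6·23.7·0.23] = 1488.46 + 878.204 = 2366.66.
Because errors are independent across components, Cov(Tᵢ,Tⱼ) = Cov(Xᵢ,Xⱼ); the off-diagonal part of the true-score variance is the same as above.
True-score variance = [24.1²·0.74 + 18.6²·0.80 + 23.7²·0.61] + 878.204 = 1049.2 + 878.204 = 1927.4.
Reliability = 1927.4 / 2366.66 = 0.814.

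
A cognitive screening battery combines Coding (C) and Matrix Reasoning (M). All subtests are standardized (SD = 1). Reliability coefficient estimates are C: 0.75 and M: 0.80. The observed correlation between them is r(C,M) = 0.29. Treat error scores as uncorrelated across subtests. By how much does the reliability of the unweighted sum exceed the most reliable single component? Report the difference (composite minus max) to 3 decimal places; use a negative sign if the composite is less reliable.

Var(sum) = 2 + 0.58 = 2.58; true-score variance = 1.55 + 0.58 = 2.13; composite reliability = 0.8256.
Max component reliability = 0.8000.
Difference = 0.8256 − 0.8000 = 0.026.

0.026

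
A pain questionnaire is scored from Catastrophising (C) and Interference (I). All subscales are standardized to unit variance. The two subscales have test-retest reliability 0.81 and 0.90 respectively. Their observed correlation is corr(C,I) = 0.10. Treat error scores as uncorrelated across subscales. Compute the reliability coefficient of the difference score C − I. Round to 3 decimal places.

0.839

Var(C−I) = 1 + 1 − 2·0.10 = 2 − 0.2 = 1.8.
With uncorrelated errors the cross-covariances are all true-score covariance, so they carry over unchanged; only the diagonal terms shrink to ρᵢσᵢ².
True-score variance = [0.81 + 0.90] − 0.2 = 1.71 − 0.2 = 1.51.
Reliability = 1.51 / 1.8 = 0.839.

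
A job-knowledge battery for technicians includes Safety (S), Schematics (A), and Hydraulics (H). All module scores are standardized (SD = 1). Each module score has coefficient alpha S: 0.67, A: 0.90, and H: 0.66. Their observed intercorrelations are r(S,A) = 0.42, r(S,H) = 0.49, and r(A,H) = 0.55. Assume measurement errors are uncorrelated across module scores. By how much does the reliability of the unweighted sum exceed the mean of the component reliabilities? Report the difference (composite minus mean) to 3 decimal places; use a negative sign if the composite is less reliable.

Var(sum) = 3 + 2.92 = 5.92; true-score variance = 2.23 + 2.92 = 5.15; composite reliability = 0.8699.
Mean component reliability = 0.7433.
Difference = 0.8699 − 0.7433 = 0.127.

0.127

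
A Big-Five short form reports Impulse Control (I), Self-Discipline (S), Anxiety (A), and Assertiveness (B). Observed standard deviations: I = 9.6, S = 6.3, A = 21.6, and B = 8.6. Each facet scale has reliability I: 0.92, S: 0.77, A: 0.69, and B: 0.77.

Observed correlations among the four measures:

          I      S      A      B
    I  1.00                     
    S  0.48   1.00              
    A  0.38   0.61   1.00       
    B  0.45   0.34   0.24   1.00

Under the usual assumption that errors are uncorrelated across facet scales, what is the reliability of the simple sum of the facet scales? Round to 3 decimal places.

0.858

Var(I+S+A+B) = 9.6² + 6.3² + 21.6² + 8.6² + 2·[9.6·6.3·0.48 + 9.6·21.6·0.38 + 9.6·8.6·0.45 + 6.3·21.6·0.61 + 6.3·8.6·0.34 + 21.6·8.6·0.24] = 672.37 + 581.983 = 1254.35.
Because errors are independent across components, Cov(Tᵢ,Tⱼ) = Cov(Xᵢ,Xⱼ); the off-diagonal part of the true-score variance is the same as above.
True-score variance = [9.6²·0.92 + 6.3²·0.77 + 21.6²·0.69 + 8.6²·0.77] + 581.983 = 494.224 + 581.983 = 1076.21.
Reliability = 1076.21 / 1254.35 = 0.858.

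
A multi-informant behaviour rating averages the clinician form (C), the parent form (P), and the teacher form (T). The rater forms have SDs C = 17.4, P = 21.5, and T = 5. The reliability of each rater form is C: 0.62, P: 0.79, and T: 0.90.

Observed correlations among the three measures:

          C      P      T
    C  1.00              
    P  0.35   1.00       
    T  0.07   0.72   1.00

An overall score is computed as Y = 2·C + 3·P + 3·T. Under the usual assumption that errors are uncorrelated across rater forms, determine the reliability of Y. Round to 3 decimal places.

Var(Y) = 2²·17.4² + 3²·21.5² + 3²·5² + 2·[6·17.4·21.5·0.35 + 6·17.4·5·0.07 + 9·21.5·5·0.72] = 5596.29 + 3037.5 = 8633.79.
Because errors are independent across components, Cov(Tᵢ,Tⱼ) = Cov(Xᵢ,Xⱼ); the off-diagonal part of the true-score variance is the same as above.
True-score variance = [2²·17.4²·0.62 + 3²·21.5²·0.79 + 3²·5²·0.90] + 3037.5 = 4239.94 + 3037.5 = 7277.44.
Reliability = 7277.44 / 8633.79 = 0.843.

0.843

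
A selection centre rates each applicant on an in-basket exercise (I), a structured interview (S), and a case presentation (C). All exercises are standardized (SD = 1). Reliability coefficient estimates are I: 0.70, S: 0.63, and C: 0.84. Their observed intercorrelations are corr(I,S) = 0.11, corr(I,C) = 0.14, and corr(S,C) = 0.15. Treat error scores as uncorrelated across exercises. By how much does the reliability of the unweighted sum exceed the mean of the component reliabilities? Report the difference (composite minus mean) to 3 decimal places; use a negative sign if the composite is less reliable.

Var(sum) = 3 + 0.8 = 3.8; true-score variance = 2.17 + 0.8 = 2.97; composite reliability = 0.7816.
Mean component reliability = 0.7233.
Difference = 0.7816 − 0.7233 = 0.058.

0.058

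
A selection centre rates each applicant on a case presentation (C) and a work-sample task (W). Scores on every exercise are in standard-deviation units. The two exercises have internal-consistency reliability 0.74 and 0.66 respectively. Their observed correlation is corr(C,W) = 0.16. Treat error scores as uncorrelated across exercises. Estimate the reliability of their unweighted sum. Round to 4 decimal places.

0.7414

Var(C+W) = 2 + 2·[0.16] = 2 + 0.32 = 2.32.
Under uncorrelated errors the observed covariances equal the true-score covariances, so only the own-variance terms attenuate.
True-score variance = [0.74 + 0.66] + 0.32 = 1.4 + 0.32 = 1.72.
Reliability = 1.72 / 2.32 = 0.7414.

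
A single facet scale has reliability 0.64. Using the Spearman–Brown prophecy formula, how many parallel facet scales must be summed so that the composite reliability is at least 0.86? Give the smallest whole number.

k ≥ ρ*(1−ρ₁)/(ρ₁(1−ρ*)) = 0.86·0.36 / (0.64·0.14) = 3.455.
Smallest integer k = 4.

4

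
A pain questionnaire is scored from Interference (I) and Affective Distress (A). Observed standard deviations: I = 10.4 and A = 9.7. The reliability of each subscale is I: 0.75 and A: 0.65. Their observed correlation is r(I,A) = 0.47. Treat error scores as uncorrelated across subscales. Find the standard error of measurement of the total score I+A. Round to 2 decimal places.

7.74

Var(total) = 202.25 + 94.8272 = 297.077.
True-score variance = 142.279 + 94.8272 = 237.106, so reliability = 0.7981.
Error variance = 297.077 − 237.106 = 59.9715; SEM = √59.9715 = 7.74.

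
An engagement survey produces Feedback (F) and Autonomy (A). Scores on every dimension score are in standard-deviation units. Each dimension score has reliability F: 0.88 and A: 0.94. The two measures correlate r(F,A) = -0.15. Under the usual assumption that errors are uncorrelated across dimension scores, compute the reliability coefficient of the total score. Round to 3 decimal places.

Var(F+A) = 2 + 2·[(-0.15)] = 2 − 0.3 = 1.7.
With uncorrelated errors the cross-covariances are all true-score covariance, so they carry over unchanged; only the diagonal terms shrink to ρᵢσᵢ².
True-score variance = [0.88 + 0.94] − 0.3 = 1.82 − 0.3 = 1.52.
Reliability = 1.52 / 1.7 = 0.894.

0.894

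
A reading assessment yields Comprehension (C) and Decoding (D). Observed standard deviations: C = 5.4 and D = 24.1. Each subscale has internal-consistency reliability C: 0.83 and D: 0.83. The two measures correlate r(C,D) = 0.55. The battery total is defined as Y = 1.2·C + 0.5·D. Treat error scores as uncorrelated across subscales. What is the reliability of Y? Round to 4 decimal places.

Var(Y) = 1.2²·5.4² + 0.5²·24.1² + 2·[0.6·5.4·24.1·0.55] = 187.193 + 85.8924 = 273.085.
With uncorrelated errors the cross-covariances are all true-score covariance, so they carry over unchanged; only the diagonal terms shrink to ρᵢσᵢ².
True-score variance = [1.2²·5.4²·0.83 + 0.5²·24.1²·0.83] + 85.8924 = 155.37 + 85.8924 = 241.263.
Reliability = 241.263 / 273.085 = 0.8835.

0.8835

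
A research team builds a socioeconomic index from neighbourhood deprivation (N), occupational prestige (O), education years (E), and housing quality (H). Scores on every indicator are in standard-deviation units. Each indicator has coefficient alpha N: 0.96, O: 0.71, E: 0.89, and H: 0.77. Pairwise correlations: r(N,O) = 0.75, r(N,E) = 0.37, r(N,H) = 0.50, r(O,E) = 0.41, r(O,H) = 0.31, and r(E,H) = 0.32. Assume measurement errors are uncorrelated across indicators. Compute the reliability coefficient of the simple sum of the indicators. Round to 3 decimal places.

0.928

Var(N+O+E+H) = 4 + 2·[0.75 + 0.37 + 0.50 + 0.41 + 0.31 + 0.32] = 4 + 5.32 = 9.32.
With uncorrelated errors the cross-covariances are all true-score covariance, so they carry over unchanged; only the diagonal terms shrink to ρᵢσᵢ².
True-score variance = [0.96 + 0.71 + 0.89 + 0.77] + 5.32 = 3.33 + 5.32 = 8.65.
Reliability = 8.65 / 9.32 = 0.928.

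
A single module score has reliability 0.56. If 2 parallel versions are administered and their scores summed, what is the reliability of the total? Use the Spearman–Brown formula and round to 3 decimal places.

0.718

ρ_k = kρ / (1 + (k−1)ρ) = 2·0.56 / (1 + 1·0.56) = 1.120 / 1.560 = 0.718.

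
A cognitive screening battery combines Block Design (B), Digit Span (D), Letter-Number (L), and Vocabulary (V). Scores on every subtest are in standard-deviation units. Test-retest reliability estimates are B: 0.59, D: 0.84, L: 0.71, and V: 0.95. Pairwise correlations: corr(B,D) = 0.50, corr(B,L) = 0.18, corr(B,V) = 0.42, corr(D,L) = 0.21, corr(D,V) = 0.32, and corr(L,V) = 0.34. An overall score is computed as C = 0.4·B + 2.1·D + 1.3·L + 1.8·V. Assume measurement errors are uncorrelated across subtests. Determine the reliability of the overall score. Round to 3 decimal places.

Var(C) = 0.4² + 2.1² + 1.3² + 1.8² + 2·[0.84·0.50 + 0.52·0.18 + 0.72·0.42 + 2.73·0.21 + 3.78·0.32 + 2.34·0.34] = 9.5 + 6.789 = 16.289.
Because errors are independent across components, Cov(Tᵢ,Tⱼ) = Cov(Xᵢ,Xⱼ); the off-diagonal part of the true-score variance is the same as above.
True-score variance = [0.4²·0.59 + 2.1²·0.84 + 1.3²·0.71 + 1.8²·0.95] + 6.789 = 8.0767 + 6.789 = 14.8657.
Reliability = 14.8657 / 16.289 = 0.913.

0.913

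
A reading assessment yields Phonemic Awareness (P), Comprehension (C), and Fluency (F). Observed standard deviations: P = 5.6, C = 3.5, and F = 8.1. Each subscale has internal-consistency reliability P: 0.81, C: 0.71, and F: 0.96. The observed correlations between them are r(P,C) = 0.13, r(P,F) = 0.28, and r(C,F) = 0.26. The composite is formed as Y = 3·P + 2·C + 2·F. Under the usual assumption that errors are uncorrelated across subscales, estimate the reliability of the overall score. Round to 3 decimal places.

Var(Y) = 3²·5.6² + 2²·3.5² + 2²·8.1² + 2·[6·5.6·3.5·0.13 + 6·5.6·8.1·0.28 + 4·3.5·8.1·0.26] = 593.68 + 241.954 = 835.634.
With uncorrelated errors the cross-covariances are all true-score covariance, so they carry over unchanged; only the diagonal terms shrink to ρᵢσᵢ².
True-score variance = [3²·5.6²·0.81 + 2²·3.5²·0.71 + 2²·8.1²·0.96] + 241.954 = 515.347 + 241.954 = 757.3.
Reliability = 757.3 / 835.634 = 0.906.

0.906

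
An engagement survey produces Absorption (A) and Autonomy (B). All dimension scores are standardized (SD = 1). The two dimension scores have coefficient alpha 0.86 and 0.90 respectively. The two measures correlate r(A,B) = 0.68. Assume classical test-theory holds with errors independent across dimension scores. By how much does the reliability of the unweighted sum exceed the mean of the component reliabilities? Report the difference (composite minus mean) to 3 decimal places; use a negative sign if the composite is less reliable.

0.049

Var(sum) = 2 + 1.36 = 3.36; true-score variance = 1.76 + 1.36 = 3.12; composite reliability = 0.9286.
Mean component reliability = 0.8800.
Difference = 0.9286 − 0.8800 = 0.049.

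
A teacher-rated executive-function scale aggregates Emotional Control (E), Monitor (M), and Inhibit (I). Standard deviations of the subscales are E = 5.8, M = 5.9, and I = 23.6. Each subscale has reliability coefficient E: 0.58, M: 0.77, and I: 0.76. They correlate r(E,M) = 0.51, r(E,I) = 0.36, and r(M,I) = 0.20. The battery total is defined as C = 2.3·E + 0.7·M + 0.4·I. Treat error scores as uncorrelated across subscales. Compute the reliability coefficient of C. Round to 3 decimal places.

Var(C) = 2.3²·5.8² + 0.7²·5.9² + 0.4²·23.6² + 2·[1.61·5.8·5.9·0.51 + 0.92·5.8·23.6·0.36 + 0.28·5.9·23.6·0.20] = 284.126 + 162.46 = 446.586.
Under uncorrelated errors the observed covariances equal the true-score covariances, so only the own-variance terms attenuate.
True-score variance = [2.3²·5.8²·0.58 + 0.7²·5.9²·0.77 + 0.4²·23.6²·0.76] + 162.46 = 184.074 + 162.46 = 346.535.
Reliability = 346.535 / 446.586 = 0.776.

0.776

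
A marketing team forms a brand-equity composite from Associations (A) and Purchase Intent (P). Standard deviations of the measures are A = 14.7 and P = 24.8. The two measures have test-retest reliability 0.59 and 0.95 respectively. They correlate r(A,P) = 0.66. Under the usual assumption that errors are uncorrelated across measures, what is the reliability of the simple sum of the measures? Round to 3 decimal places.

0.909

Var(A+P) = 14.7² + 24.8² + 2·[14.7·24.8·0.66] = 831.13 + 481.219 = 1312.35.
Because errors are independent across components, Cov(Tᵢ,Tⱼ) = Cov(Xᵢ,Xⱼ); the off-diagonal part of the true-score variance is the same as above.
True-score variance = [14.7²·0.59 + 24.8²·0.95] + 481.219 = 711.781 + 481.219 = 1193.
Reliability = 1193 / 1312.35 = 0.909.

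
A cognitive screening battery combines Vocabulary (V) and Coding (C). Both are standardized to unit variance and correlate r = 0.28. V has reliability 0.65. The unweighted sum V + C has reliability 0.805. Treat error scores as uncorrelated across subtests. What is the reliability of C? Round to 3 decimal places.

0.851

Var(V+C) = 2 + 2·0.28 = 2.560.
True-score variance = ρ_V + ρ_C + 2·0.28, so 0.805 = (0.65 + ρ_C + 0.56) / 2.560.
ρ_C = 0.805·2.560 − 0.65 − 0.56 = 0.851.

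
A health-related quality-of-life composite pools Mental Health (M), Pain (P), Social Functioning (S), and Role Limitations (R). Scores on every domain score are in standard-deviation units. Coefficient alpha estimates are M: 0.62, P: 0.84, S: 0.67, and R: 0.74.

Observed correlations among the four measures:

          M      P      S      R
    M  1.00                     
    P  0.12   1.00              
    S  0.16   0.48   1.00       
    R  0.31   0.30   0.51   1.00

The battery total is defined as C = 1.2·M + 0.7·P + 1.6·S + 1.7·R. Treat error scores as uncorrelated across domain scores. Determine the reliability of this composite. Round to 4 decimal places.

0.8416

Var(C) = 1.2² + 0.7² + 1.6² + 1.7² + 2·[0.84·0.12 + 1.92·0.16 + 2.04·0.31 + 1.12·0.48 + 1.19·0.30 + 2.72·0.51] = 7.38 + 6.6444 = 14.0244.
Under uncorrelated errors the observed covariances equal the true-score covariances, so only the own-variance terms attenuate.
True-score variance = [1.2²·0.62 + 0.7²·0.84 + 1.6²·0.67 + 1.7²·0.74] + 6.6444 = 5.1582 + 6.6444 = 11.8026.
Reliability = 11.8026 / 14.0244 = 0.8416.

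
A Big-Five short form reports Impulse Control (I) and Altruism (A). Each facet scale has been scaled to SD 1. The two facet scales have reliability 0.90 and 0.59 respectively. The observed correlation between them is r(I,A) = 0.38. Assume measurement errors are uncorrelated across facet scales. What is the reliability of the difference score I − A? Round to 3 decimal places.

0.589

Var(I−A) = 1 + 1 − 2·0.38 = 2 − 0.76 = 1.24.
With uncorrelated errors the cross-covariances are all true-score covariance, so they carry over unchanged; only the diagonal terms shrink to ρᵢσᵢ².
True-score variance = [0.90 + 0.59] − 0.76 = 1.49 − 0.76 = 0.73.
Reliability = 0.73 / 1.24 = 0.589.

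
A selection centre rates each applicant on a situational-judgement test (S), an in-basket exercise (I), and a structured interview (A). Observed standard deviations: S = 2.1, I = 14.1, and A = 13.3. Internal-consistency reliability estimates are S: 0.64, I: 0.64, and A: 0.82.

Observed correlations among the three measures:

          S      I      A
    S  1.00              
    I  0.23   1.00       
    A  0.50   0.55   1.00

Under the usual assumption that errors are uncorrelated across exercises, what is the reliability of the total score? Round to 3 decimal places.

Var(S+I+A) = 2.1² + 14.1² + 13.3² + 2·[2.1·14.1·0.23 + 2.1·13.3·0.50 + 14.1·13.3·0.55] = 380.11 + 247.834 = 627.944.
Under uncorrelated errors the observed covariances equal the true-score covariances, so only the own-variance terms attenuate.
True-score variance = [2.1²·0.64 + 14.1²·0.64 + 13.3²·0.82] + 247.834 = 275.111 + 247.834 = 522.944.
Reliability = 522.944 / 627.944 = 0.833.

0.833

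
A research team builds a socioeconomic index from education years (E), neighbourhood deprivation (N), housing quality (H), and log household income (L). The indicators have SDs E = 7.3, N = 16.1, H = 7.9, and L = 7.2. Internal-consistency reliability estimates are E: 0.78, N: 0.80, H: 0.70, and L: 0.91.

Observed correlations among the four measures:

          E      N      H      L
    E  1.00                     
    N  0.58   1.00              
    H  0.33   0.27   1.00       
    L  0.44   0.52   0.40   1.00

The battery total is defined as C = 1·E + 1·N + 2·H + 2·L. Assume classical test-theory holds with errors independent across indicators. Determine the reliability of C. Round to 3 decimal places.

Var(C) = 7.3² + 16.1² + 2²·7.9² + 2²·7.2² + 2·[7.3·16.1·0.58 + 2·7.3·7.9·0.33 + 2·7.3·7.2·0.44 + 2·16.1·7.9·0.27 + 2·16.1·7.2·0.52 + 4·7.9·7.2·0.40] = 769.5 + 865.46 = 1634.96.
Because errors are independent across components, Cov(Tᵢ,Tⱼ) = Cov(Xᵢ,Xⱼ); the off-diagonal part of the true-score variance is the same as above.
True-score variance = [7.3²·0.78 + 16.1²·0.80 + 2²·7.9²·0.70 + 2²·7.2²·0.91] + 865.46 = 612.38 + 865.46 = 1477.84.
Reliability = 1477.84 / 1634.96 = 0.904.

0.904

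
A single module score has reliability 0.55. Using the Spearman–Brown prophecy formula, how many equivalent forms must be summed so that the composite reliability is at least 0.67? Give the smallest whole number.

k ≥ ρ*(1−ρ₁)/(ρ₁(1−ρ*)) = 0.67·0.45 / (0.55·0.33) = 1.661.
Smallest integer k = 2.

2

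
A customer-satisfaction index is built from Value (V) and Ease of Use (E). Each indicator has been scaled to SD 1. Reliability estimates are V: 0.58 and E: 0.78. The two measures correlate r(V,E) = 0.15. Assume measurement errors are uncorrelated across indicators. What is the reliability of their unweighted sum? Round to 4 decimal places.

Var(V+E) = 2 + 2·[0.15] = 2 + 0.3 = 2.3.
Under uncorrelated errors the observed covariances equal the true-score covariances, so only the own-variance terms attenuate.
True-score variance = [0.58 + 0.78] + 0.3 = 1.36 + 0.3 = 1.66.
Reliability = 1.66 / 2.3 = 0.7217.

0.7217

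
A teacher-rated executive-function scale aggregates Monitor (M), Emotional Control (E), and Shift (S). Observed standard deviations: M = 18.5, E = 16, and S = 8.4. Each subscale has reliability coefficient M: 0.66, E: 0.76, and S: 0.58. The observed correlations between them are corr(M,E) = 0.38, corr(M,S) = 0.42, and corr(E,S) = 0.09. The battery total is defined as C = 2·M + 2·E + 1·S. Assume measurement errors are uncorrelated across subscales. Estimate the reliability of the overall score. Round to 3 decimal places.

Var(C) = 2²·18.5² + 2²·16² + 8.4² + 2·[4·18.5·16·0.38 + 2·18.5·8.4·0.42 + 2·16·8.4·0.09] = 2463.56 + 1209.3 = 3672.86.
Because errors are independent across components, Cov(Tᵢ,Tⱼ) = Cov(Xᵢ,Xⱼ); the off-diagonal part of the true-score variance is the same as above.
True-score variance = [2²·18.5²·0.66 + 2²·16²·0.76 + 8.4²·0.58] + 1209.3 = 1722.7 + 1209.3 = 2932.
Reliability = 2932 / 3672.86 = 0.798.

0.798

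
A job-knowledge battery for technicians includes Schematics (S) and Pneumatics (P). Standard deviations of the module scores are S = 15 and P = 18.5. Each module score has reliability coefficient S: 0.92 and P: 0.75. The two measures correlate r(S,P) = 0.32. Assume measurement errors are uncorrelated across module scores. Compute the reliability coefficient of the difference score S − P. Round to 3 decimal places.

Var(S−P) = 15² + 18.5² − 2·15·18.5·0.32 = 567.25 − 177.6 = 389.65.
Because errors are independent across components, Cov(Tᵢ,Tⱼ) = Cov(Xᵢ,Xⱼ); the off-diagonal part of the true-score variance is the same as above.
True-score variance = [15²·0.92 + 18.5²·0.75] − 177.6 = 463.688 − 177.6 = 286.087.
Reliability = 286.087 / 389.65 = 0.734.

0.734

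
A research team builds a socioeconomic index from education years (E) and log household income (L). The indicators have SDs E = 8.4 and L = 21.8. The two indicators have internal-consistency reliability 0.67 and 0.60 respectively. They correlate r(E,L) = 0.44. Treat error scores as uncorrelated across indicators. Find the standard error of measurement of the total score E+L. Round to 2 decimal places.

14.61

Var(total) = 545.8 + 161.146 = 706.946.
True-score variance = 332.419 + 161.146 = 493.565, so reliability = 0.6982.
Error variance = 706.946 − 493.565 = 213.381; SEM = √213.381 = 14.61.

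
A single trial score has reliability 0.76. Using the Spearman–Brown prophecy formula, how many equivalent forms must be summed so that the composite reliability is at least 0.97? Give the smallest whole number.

11

k ≥ ρ*(1−ρ₁)/(ρ₁(1−ρ*)) = 0.97·0.24 / (0.76·0.03) = 10.211.
Smallest integer k = 11.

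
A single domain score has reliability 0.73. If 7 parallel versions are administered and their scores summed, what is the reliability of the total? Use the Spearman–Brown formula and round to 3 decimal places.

ρ_k = kρ / (1 + (k−1)ρ) = 7·0.73 / (1 + 6·0.73) = 5.110 / 5.380 = 0.950.

0.950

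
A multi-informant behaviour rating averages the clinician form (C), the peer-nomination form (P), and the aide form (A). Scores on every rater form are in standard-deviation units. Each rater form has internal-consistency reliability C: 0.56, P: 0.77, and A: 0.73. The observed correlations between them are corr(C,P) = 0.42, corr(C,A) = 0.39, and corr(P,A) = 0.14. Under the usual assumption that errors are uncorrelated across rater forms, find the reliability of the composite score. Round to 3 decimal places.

0.808

Var(C+P+A) = 3 + 2·[0.42 + 0.39 + 0.14] = 3 + 1.9 = 4.9.
Under uncorrelated errors the observed covariances equal the true-score covariances, so only the own-variance terms attenuate.
True-score variance = [0.56 + 0.77 + 0.73] + 1.9 = 2.06 + 1.9 = 3.96.
Reliability = 3.96 / 4.9 = 0.808.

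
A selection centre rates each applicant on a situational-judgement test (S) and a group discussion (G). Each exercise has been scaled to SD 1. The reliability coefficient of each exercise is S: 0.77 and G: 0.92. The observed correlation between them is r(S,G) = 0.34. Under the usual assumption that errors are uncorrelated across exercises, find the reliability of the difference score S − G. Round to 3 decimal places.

0.765

Var(S−G) = 1 + 1 − 2·0.34 = 2 − 0.68 = 1.32.
Because errors are independent across components, Cov(Tᵢ,Tⱼ) = Cov(Xᵢ,Xⱼ); the off-diagonal part of the true-score variance is the same as above.
True-score variance = [0.77 + 0.92] − 0.68 = 1.69 − 0.68 = 1.01.
Reliability = 1.01 / 1.32 = 0.765.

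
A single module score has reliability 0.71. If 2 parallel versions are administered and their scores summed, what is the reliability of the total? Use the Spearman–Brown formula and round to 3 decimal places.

0.830

ρ_k = kρ / (1 + (k−1)ρ) = 2·0.71 / (1 + 1·0.71) = 1.420 / 1.710 = 0.830.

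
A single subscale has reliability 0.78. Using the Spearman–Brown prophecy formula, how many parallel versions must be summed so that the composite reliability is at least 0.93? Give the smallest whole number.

4

k ≥ ρ*(1−ρ₁)/(ρ₁(1−ρ*)) = 0.93·0.22 / (0.78·0.07) = 3.747.
Smallest integer k = 4.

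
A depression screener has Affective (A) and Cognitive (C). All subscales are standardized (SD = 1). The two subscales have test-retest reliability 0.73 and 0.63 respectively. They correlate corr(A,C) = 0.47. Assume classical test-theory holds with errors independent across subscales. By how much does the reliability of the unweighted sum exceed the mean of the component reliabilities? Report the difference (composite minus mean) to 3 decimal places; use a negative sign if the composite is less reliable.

0.102

Var(sum) = 2 + 0.94 = 2.94; true-score variance = 1.36 + 0.94 = 2.3; composite reliability = 0.7823.
Mean component reliability = 0.6800.
Difference = 0.7823 − 0.6800 = 0.102.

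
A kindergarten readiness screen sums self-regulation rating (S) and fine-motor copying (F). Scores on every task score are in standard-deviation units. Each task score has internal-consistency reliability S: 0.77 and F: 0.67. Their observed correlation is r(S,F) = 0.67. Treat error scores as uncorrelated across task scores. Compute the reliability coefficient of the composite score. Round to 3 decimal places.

0.832

Var(S+F) = 2 + 2·[0.67] = 2 + 1.34 = 3.34.
Under uncorrelated errors the observed covariances equal the true-score covariances, so only the own-variance terms attenuate.
True-score variance = [0.77 + 0.67] + 1.34 = 1.44 + 1.34 = 2.78.
Reliability = 2.78 / 3.34 = 0.832.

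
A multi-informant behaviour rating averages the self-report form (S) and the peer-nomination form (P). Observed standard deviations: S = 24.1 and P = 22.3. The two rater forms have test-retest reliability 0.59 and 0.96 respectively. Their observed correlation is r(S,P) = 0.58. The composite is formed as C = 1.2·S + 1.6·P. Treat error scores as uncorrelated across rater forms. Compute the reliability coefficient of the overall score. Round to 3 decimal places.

0.881

Var(C) = 1.2²·24.1² + 1.6²·22.3² + 2·[1.92·24.1·22.3·0.58] = 2109.43 + 1196.96 = 3306.39.
With uncorrelated errors the cross-covariances are all true-score covariance, so they carry over unchanged; only the diagonal terms shrink to ρᵢσᵢ².
True-score variance = [1.2²·24.1²·0.59 + 1.6²·22.3²·0.96] + 1196.96 = 1715.6 + 1196.96 = 2912.56.
Reliability = 2912.56 / 3306.39 = 0.881.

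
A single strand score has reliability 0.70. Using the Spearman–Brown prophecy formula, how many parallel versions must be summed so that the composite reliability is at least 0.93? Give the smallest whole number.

k ≥ ρ*(1−ρ₁)/(ρ₁(1−ρ*)) = 0.93·0.30 / (0.70·0.07) = 5.694.
Smallest integer k = 6.

6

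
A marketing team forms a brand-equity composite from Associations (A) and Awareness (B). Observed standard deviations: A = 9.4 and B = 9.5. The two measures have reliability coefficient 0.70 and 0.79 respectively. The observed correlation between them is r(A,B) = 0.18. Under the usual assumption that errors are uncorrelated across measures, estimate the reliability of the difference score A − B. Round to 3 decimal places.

0.690

Var(A−B) = 9.4² + 9.5² − 2·9.4·9.5·0.18 = 178.61 − 32.148 = 146.462.
Because errors are independent across components, Cov(Tᵢ,Tⱼ) = Cov(Xᵢ,Xⱼ); the off-diagonal part of the true-score variance is the same as above.
True-score variance = [9.4²·0.70 + 9.5²·0.79] − 32.148 = 133.149 − 32.148 = 101.001.
Reliability = 101.001 / 146.462 = 0.690.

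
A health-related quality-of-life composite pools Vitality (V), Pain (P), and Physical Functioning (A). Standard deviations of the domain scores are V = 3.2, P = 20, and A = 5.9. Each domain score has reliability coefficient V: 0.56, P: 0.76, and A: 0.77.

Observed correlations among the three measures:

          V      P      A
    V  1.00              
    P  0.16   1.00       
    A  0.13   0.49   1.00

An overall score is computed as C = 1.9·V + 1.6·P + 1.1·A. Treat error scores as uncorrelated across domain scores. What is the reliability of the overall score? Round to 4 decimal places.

0.8030

Var(C) = 1.9²·3.2² + 1.6²·20² + 1.1²·5.9² + 2·[3.04·3.2·20·0.16 + 2.09·3.2·5.9·0.13 + 1.76·20·5.9·0.49] = 1103.09 + 276.045 = 1379.13.
Because errors are independent across components, Cov(Tᵢ,Tⱼ) = Cov(Xᵢ,Xⱼ); the off-diagonal part of the true-score variance is the same as above.
True-score variance = [1.9²·3.2²·0.56 + 1.6²·20²·0.76 + 1.1²·5.9²·0.77] + 276.045 = 831.374 + 276.045 = 1107.42.
Reliability = 1107.42 / 1379.13 = 0.8030.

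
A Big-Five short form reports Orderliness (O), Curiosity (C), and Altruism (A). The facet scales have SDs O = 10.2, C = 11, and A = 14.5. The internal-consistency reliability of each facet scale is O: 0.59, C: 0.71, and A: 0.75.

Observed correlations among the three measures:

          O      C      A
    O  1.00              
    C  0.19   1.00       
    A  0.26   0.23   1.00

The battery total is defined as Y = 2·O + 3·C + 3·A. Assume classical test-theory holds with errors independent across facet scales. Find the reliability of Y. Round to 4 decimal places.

0.7991

Var(Y) = 2²·10.2² + 3²·11² + 3²·14.5² + 2·[6·10.2·11·0.19 + 6·10.2·14.5·0.26 + 9·11·14.5·0.23] = 3397.41 + 1377.59 = 4775.
Under uncorrelated errors the observed covariances equal the true-score covariances, so only the own-variance terms attenuate.
True-score variance = [2²·10.2²·0.59 + 3²·11²·0.71 + 3²·14.5²·0.75] + 1377.59 = 2437.91 + 1377.59 = 3815.51.
Reliability = 3815.51 / 4775 = 0.7991.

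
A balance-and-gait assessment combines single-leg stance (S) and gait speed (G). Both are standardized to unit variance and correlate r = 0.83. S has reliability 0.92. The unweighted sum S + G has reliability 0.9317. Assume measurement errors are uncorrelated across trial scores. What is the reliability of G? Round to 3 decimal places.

0.830

Var(S+G) = 2 + 2·0.83 = 3.660.
True-score variance = ρ_S + ρ_G + 2·0.83, so 0.9317 = (0.92 + ρ_G + 1.66) / 3.660.
ρ_G = 0.9317·3.660 − 0.92 − 1.66 = 0.830.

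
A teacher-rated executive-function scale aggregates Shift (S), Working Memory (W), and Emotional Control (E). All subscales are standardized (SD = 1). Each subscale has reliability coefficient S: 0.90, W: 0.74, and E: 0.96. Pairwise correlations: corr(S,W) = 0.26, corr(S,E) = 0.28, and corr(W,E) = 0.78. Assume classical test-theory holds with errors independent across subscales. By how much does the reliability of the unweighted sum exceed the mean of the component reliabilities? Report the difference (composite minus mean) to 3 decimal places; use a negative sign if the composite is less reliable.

Var(sum) = 3 + 2.64 = 5.64; true-score variance = 2.6 + 2.64 = 5.24; composite reliability = 0.9291.
Mean component reliability = 0.8667.
Difference = 0.9291 − 0.8667 = 0.062.

0.062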